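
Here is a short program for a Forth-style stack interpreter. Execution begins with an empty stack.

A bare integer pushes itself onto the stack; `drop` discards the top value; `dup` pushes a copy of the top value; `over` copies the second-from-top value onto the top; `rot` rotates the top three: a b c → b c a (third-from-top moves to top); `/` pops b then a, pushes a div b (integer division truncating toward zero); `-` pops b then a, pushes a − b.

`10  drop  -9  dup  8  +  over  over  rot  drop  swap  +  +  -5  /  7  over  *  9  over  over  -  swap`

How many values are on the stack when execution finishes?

4

10   -> [10]
drop -> []
-9   -> [-9]
dup  -> [-9, -9]
8    -> [-9, -9, 8]
+    -> [-9, -1]
over -> [-9, -1, -9]
over -> [-9, -1, -9, -1]
rot  -> [-9, -9, -1, -1]
drop -> [-9, -9, -1]
swap -> [-9, -1, -9]
+    -> [-9, -10]
+    -> [-19]
-5   -> [-19, -5]
/    -> [3]
7    -> [3, 7]
over -> [3, 7, 3]
*    -> [3, 21]
9    -> [3, 21, 9]
over -> [3, 21, 9, 21]
over -> [3, 21, 9, 21, 9]
-    -> [3, 21, 9, 12]
swap -> [3, 21, 12, 9]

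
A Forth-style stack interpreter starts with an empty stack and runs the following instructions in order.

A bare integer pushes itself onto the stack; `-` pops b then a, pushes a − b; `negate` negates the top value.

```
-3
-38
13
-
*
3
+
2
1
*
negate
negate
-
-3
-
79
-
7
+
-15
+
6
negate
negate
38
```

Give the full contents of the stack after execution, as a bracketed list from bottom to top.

-3      [-3]
-38     [-3, -38]
13      [-3, -38, 13]
-       [-3, -51]
*       [153]
3       [153, 3]
+       [156]
2       [156, 2]
1       [156, 2, 1]
*       [156, 2]
negate  [156, -2]
negate  [156, 2]
-       [154]
-3      [154, -3]
-       [157]
79      [157, 79]
-       [78]
7       [78, 7]
+       [85]
-15     [85, -15]
+       [70]
6       [70, 6]
negate  [70, -6]
negate  [70, 6]
38      [70, 6, 38]

[70, 6, 38]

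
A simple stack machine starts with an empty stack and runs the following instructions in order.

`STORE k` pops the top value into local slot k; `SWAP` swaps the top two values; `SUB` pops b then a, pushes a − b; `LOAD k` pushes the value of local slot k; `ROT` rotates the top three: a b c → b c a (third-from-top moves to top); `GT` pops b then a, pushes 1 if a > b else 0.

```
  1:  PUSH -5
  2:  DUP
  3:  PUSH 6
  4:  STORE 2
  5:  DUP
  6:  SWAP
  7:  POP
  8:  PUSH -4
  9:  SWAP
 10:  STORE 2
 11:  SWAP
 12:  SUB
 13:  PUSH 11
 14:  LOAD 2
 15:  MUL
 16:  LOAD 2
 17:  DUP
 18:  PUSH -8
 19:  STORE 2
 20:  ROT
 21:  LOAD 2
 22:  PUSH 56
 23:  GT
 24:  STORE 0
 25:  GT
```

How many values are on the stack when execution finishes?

PUSH -5 : -5
DUP     : -5 -5
PUSH 6  : -5 -5 6
STORE 2 : -5 -5
DUP     : -5 -5 -5
SWAP    : -5 -5 -5
POP     : -5 -5
PUSH -4 : -5 -5 -4
SWAP    : -5 -4 -5
STORE 2 : -5 -4
SWAP    : -4 -5
SUB     : 1
PUSH 11 : 1 11
LOAD 2  : 1 11 -5
MUL     : 1 -55
LOAD 2  : 1 -55 -5
DUP     : 1 -55 -5 -5
PUSH -8 : 1 -55 -5 -5 -8
STORE 2 : 1 -55 -5 -5
ROT     : 1 -5 -5 -55
LOAD 2  : 1 -5 -5 -55 -8
PUSH 56 : 1 -5 -5 -55 -8 56
GT      : 1 -5 -5 -55 0
STORE 0 : 1 -5 -5 -55
GT      : 1 -5 1

3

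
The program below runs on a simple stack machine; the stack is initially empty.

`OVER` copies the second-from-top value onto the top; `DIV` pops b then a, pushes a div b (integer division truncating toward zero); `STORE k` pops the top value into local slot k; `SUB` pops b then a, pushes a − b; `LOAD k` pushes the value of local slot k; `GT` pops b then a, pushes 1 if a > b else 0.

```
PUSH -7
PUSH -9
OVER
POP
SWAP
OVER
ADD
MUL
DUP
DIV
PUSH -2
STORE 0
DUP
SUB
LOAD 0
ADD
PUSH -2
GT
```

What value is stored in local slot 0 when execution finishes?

PUSH -7 → [-7]
PUSH -9 → [-7, -9]
OVER    → [-7, -9, -7]
POP     → [-7, -9]
SWAP    → [-9, -7]
OVER    → [-9, -7, -9]
ADD     → [-9, -16]
MUL     → [144]
DUP     → [144, 144]
DIV     → [1]
PUSH -2 → [1, -2]
STORE 0 → [1]
DUP     → [1, 1]
SUB     → [0]
LOAD 0  → [0, -2]
ADD     → [-2]
PUSH -2 → [-2, -2]
GT      → [0]

-2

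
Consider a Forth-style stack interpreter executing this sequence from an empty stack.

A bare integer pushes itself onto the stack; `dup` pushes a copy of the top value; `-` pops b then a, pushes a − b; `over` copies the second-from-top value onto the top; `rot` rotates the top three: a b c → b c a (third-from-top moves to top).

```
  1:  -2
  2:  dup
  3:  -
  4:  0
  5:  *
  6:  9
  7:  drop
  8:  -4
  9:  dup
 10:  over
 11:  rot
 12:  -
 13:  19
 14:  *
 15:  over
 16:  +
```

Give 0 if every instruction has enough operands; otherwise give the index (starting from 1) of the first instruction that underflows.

-2    -2
dup   -2 -2
-     0
0     0 0
*     0
9     0 9
drop  0
-4    0 -4
dup   0 -4 -4
over  0 -4 -4 -4
rot   0 -4 -4 -4
-     0 -4 0
19    0 -4 0 19
*     0 -4 0
over  0 -4 0 -4
+     0 -4 -4

0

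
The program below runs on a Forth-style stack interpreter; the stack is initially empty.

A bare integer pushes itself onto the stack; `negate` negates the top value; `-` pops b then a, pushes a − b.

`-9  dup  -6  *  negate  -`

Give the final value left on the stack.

45

-9     → -9
dup    → -9 -9
-6     → -9 -9 -6
*      → -9 54
negate → -9 -54
-      → 45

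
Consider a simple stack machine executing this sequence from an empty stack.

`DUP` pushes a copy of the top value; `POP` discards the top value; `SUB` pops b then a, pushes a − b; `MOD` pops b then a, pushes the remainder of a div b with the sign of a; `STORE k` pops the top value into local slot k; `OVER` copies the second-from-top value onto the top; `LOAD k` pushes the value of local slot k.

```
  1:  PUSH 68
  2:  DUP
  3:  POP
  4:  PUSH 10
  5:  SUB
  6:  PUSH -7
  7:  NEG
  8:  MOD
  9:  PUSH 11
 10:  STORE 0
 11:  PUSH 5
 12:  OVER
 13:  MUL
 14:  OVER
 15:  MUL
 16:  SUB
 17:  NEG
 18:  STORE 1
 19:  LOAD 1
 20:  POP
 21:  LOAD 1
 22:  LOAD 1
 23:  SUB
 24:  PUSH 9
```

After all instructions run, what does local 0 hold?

PUSH 68 → 68
DUP     → 68 68
POP     → 68
PUSH 10 → 68 10
SUB     → 58
PUSH -7 → 58 -7
NEG     → 58 7
MOD     → 2
PUSH 11 → 2 11
STORE 0 → 2
PUSH 5  → 2 5
OVER    → 2 5 2
MUL     → 2 10
OVER    → 2 10 2
MUL     → 2 20
SUB     → -18
NEG     → 18
STORE 1 → (empty)
LOAD 1  → 18
POP     → (empty)
LOAD 1  → 18
LOAD 1  → 18 18
SUB     → 0
PUSH 9  → 0 9

11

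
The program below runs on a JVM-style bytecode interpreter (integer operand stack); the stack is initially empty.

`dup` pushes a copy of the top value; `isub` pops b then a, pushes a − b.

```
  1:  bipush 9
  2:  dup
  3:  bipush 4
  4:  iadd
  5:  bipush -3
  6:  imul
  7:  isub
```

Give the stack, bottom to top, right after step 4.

[9, 13]

bipush 9 → 9
dup      → 9 9
bipush 4 → 9 9 4
iadd     → 9 13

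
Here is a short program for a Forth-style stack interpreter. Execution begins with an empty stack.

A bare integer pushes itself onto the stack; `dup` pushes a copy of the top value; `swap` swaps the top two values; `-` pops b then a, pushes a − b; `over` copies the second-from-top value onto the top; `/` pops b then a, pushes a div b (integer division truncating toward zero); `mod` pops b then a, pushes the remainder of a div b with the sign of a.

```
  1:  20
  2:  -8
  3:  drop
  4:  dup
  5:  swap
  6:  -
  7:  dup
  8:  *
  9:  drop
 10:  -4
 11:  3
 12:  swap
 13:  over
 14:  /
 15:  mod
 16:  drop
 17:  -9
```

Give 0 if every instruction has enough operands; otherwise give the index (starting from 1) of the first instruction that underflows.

20   : 20
-8   : 20 -8
drop : 20
dup  : 20 20
swap : 20 20
-    : 0
dup  : 0 0
*    : 0
drop : (empty)
-4   : -4
3    : -4 3
swap : 3 -4
over : 3 -4 3
/    : 3 -1
mod  : 0
drop : (empty)
-9   : -9

0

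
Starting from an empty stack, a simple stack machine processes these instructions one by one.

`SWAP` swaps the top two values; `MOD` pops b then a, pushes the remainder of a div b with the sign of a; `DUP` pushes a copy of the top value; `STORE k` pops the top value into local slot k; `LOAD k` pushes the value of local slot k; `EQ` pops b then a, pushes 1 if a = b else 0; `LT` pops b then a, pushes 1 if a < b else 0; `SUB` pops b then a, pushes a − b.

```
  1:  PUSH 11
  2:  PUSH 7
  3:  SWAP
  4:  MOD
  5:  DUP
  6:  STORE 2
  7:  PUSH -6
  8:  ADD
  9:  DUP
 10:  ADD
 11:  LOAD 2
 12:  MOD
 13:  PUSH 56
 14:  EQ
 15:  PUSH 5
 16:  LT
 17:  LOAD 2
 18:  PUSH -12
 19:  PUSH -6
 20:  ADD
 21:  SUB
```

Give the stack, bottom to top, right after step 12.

PUSH 11 -> [11]
PUSH 7  -> [11, 7]
SWAP    -> [7, 11]
MOD     -> [7]
DUP     -> [7, 7]
STORE 2 -> [7]
PUSH -6 -> [7, -6]
ADD     -> [1]
DUP     -> [1, 1]
ADD     -> [2]
LOAD 2  -> [2, 7]
MOD     -> [2]

[2]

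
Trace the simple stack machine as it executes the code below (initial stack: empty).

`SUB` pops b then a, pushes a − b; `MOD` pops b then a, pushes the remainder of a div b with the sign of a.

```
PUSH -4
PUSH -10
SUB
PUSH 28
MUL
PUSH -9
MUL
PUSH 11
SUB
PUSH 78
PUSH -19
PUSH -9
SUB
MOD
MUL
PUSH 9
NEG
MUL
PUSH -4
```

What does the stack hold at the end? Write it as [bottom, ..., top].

[109656, -4]

PUSH -4  : -4
PUSH -10 : -4 -10
SUB      : 6
PUSH 28  : 6 28
MUL      : 168
PUSH -9  : 168 -9
MUL      : -1512
PUSH 11  : -1512 11
SUB      : -1523
PUSH 78  : -1523 78
PUSH -19 : -1523 78 -19
PUSH -9  : -1523 78 -19 -9
SUB      : -1523 78 -10
MOD      : -1523 8
MUL      : -12184
PUSH 9   : -12184 9
NEG      : -12184 -9
MUL      : 109656
PUSH -4  : 109656 -4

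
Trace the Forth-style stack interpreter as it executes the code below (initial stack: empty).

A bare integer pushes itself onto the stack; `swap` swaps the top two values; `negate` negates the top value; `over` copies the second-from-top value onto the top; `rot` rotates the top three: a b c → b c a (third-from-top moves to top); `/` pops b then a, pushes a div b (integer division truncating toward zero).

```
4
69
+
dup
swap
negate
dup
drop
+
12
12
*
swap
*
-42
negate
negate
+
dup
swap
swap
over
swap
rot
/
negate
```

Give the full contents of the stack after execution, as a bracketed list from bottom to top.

4       [4]
69      [4, 69]
+       [73]
dup     [73, 73]
swap    [73, 73]
negate  [73, -73]
dup     [73, -73, -73]
drop    [73, -73]
+       [0]
12      [0, 12]
12      [0, 12, 12]
*       [0, 144]
swap    [144, 0]
*       [0]
-42     [0, -42]
negate  [0, 42]
negate  [0, -42]
+       [-42]
dup     [-42, -42]
swap    [-42, -42]
swap    [-42, -42]
over    [-42, -42, -42]
swap    [-42, -42, -42]
rot     [-42, -42, -42]
/       [-42, 1]
negate  [-42, -1]

[-42, -1]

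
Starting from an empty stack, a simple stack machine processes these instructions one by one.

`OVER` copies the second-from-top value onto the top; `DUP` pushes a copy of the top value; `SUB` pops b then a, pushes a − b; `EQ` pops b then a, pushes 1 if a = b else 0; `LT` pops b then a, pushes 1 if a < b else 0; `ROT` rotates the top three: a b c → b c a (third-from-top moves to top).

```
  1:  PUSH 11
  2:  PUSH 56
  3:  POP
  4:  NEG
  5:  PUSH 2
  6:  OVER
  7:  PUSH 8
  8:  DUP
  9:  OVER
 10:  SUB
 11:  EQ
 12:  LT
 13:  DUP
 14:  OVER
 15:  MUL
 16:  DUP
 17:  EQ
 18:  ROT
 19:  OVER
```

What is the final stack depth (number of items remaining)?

5

PUSH 11 : [11]
PUSH 56 : [11, 56]
POP     : [11]
NEG     : [-11]
PUSH 2  : [-11, 2]
OVER    : [-11, 2, -11]
PUSH 8  : [-11, 2, -11, 8]
DUP     : [-11, 2, -11, 8, 8]
OVER    : [-11, 2, -11, 8, 8, 8]
SUB     : [-11, 2, -11, 8, 0]
EQ      : [-11, 2, -11, 0]
LT      : [-11, 2, 1]
DUP     : [-11, 2, 1, 1]
OVER    : [-11, 2, 1, 1, 1]
MUL     : [-11, 2, 1, 1]
DUP     : [-11, 2, 1, 1, 1]
EQ      : [-11, 2, 1, 1]
ROT     : [-11, 1, 1, 2]
OVER    : [-11, 1, 1, 2, 1]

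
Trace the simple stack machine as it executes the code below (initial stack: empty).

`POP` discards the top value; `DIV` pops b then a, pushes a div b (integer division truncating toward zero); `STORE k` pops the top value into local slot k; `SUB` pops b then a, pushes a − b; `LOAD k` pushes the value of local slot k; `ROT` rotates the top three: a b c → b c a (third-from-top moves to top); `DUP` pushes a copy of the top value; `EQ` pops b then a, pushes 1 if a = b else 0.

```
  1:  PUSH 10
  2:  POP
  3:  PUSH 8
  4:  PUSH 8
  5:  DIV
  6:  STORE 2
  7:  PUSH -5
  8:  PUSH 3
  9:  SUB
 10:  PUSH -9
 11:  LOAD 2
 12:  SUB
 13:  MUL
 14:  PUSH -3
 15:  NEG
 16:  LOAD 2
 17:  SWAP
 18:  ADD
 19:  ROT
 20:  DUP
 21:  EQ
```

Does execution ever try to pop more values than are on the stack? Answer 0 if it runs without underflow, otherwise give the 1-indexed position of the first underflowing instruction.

PUSH 10 -> 10
POP     -> (empty)
PUSH 8  -> 8
PUSH 8  -> 8 8
DIV     -> 1
STORE 2 -> (empty)
PUSH -5 -> -5
PUSH 3  -> -5 3
SUB     -> -8
PUSH -9 -> -8 -9
LOAD 2  -> -8 -9 1
SUB     -> -8 -10
MUL     -> 80
PUSH -3 -> 80 -3
NEG     -> 80 3
LOAD 2  -> 80 3 1
SWAP    -> 80 1 3
ADD     -> 80 4
ROT  — needs 3 operands, stack has 2 → underflow

19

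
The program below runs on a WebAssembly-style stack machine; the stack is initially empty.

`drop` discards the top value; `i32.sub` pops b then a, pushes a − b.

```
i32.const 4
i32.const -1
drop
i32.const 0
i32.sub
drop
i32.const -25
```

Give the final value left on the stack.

i32.const 4   → 4
i32.const -1  → 4 -1
drop          → 4
i32.const 0   → 4 0
i32.sub       → 4
drop          → (empty)
i32.const -25 → -25

-25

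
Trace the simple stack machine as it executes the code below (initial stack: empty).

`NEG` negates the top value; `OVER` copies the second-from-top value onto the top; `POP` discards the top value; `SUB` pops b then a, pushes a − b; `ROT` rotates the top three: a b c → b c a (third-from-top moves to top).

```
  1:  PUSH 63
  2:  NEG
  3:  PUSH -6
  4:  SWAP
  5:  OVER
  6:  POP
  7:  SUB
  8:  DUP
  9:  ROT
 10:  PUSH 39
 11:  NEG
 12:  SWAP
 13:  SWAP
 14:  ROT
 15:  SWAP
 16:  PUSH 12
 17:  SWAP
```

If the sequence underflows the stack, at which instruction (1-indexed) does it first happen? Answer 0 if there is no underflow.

9

PUSH 63 → 63
NEG     → -63
PUSH -6 → -63 -6
SWAP    → -6 -63
OVER    → -6 -63 -6
POP     → -6 -63
SUB     → 57
DUP     → 57 57
ROT  — needs 3 operands, stack has 2 → underflow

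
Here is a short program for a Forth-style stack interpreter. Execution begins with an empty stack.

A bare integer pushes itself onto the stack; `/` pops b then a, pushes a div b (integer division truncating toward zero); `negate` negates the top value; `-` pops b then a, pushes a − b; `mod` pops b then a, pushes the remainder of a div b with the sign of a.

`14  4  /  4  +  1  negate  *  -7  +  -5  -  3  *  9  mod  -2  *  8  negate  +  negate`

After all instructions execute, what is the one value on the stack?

14     : [14]
4      : [14, 4]
/      : [3]
4      : [3, 4]
+      : [7]
1      : [7, 1]
negate : [7, -1]
*      : [-7]
-7     : [-7, -7]
+      : [-14]
-5     : [-14, -5]
-      : [-9]
3      : [-9, 3]
*      : [-27]
9      : [-27, 9]
mod    : [0]
-2     : [0, -2]
*      : [0]
8      : [0, 8]
negate : [0, -8]
+      : [-8]
negate : [8]

8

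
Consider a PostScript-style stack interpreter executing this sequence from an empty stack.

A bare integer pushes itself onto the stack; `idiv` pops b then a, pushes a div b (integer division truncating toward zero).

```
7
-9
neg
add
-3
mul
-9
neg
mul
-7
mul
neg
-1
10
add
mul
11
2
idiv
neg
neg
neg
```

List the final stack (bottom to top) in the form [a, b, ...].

7    : 7
-9   : 7 -9
neg  : 7 9
add  : 16
-3   : 16 -3
mul  : -48
-9   : -48 -9
neg  : -48 9
mul  : -432
-7   : -432 -7
mul  : 3024
neg  : -3024
-1   : -3024 -1
10   : -3024 -1 10
add  : -3024 9
mul  : -27216
11   : -27216 11
2    : -27216 11 2
idiv : -27216 5
neg  : -27216 -5
neg  : -27216 5
neg  : -27216 -5

[-27216, -5]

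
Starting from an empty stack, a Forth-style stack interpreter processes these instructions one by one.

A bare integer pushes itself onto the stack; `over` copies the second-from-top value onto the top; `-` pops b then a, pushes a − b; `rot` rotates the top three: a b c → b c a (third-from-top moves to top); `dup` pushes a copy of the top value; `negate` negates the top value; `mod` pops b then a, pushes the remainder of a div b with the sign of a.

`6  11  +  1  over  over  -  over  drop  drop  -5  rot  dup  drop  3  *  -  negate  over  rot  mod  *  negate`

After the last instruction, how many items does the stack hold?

1

6      : [6]
11     : [6, 11]
+      : [17]
1      : [17, 1]
over   : [17, 1, 17]
over   : [17, 1, 17, 1]
-      : [17, 1, 16]
over   : [17, 1, 16, 1]
drop   : [17, 1, 16]
drop   : [17, 1]
-5     : [17, 1, -5]
rot    : [1, -5, 17]
dup    : [1, -5, 17, 17]
drop   : [1, -5, 17]
3      : [1, -5, 17, 3]
*      : [1, -5, 51]
-      : [1, -56]
negate : [1, 56]
over   : [1, 56, 1]
rot    : [56, 1, 1]
mod    : [56, 0]
*      : [0]
negate : [0]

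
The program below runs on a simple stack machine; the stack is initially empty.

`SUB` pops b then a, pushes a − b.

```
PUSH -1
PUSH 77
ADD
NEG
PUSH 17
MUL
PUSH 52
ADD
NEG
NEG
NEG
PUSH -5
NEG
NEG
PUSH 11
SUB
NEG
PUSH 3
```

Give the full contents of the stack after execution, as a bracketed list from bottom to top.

PUSH -1 -> -1
PUSH 77 -> -1 77
ADD     -> 76
NEG     -> -76
PUSH 17 -> -76 17
MUL     -> -1292
PUSH 52 -> -1292 52
ADD     -> -1240
NEG     -> 1240
NEG     -> -1240
NEG     -> 1240
PUSH -5 -> 1240 -5
NEG     -> 1240 5
NEG     -> 1240 -5
PUSH 11 -> 1240 -5 11
SUB     -> 1240 -16
NEG     -> 1240 16
PUSH 3  -> 1240 16 3

[1240, 16, 3]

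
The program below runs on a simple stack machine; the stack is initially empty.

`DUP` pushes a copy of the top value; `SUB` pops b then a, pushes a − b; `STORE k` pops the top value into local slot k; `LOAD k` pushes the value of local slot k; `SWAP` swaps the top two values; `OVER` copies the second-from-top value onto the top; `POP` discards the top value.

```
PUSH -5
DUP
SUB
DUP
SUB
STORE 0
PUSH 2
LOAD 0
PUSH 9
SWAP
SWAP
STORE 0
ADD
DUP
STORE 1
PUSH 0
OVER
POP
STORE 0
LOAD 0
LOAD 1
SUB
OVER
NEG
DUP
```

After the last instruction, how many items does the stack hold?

PUSH -5  -5
DUP      -5 -5
SUB      0
DUP      0 0
SUB      0
STORE 0  (empty)
PUSH 2   2
LOAD 0   2 0
PUSH 9   2 0 9
SWAP     2 9 0
SWAP     2 0 9
STORE 0  2 0
ADD      2
DUP      2 2
STORE 1  2
PUSH 0   2 0
OVER     2 0 2
POP      2 0
STORE 0  2
LOAD 0   2 0
LOAD 1   2 0 2
SUB      2 -2
OVER     2 -2 2
NEG      2 -2 -2
DUP      2 -2 -2 -2

4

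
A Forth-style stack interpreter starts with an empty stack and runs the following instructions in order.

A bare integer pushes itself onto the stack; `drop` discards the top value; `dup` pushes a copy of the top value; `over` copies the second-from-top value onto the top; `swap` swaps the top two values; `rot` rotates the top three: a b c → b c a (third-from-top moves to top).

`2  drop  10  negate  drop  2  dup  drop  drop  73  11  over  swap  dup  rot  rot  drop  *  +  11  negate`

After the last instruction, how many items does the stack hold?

2       [2]
drop    []
10      [10]
negate  [-10]
drop    []
2       [2]
dup     [2, 2]
drop    [2]
drop    []
73      [73]
11      [73, 11]
over    [73, 11, 73]
swap    [73, 73, 11]
dup     [73, 73, 11, 11]
rot     [73, 11, 11, 73]
rot     [73, 11, 73, 11]
drop    [73, 11, 73]
*       [73, 803]
+       [876]
11      [876, 11]
negate  [876, -11]

2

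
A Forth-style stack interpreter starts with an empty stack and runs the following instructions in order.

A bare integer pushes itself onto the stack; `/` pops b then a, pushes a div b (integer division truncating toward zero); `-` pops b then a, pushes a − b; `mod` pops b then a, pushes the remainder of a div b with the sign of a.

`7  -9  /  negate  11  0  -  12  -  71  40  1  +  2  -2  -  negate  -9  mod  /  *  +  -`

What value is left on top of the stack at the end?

7       [7]
-9      [7, -9]
/       [0]
negate  [0]
11      [0, 11]
0       [0, 11, 0]
-       [0, 11]
12      [0, 11, 12]
-       [0, -1]
71      [0, -1, 71]
40      [0, -1, 71, 40]
1       [0, -1, 71, 40, 1]
+       [0, -1, 71, 41]
2       [0, -1, 71, 41, 2]
-2      [0, -1, 71, 41, 2, -2]
-       [0, -1, 71, 41, 4]
negate  [0, -1, 71, 41, -4]
-9      [0, -1, 71, 41, -4, -9]
mod     [0, -1, 71, 41, -4]
/       [0, -1, 71, -10]
*       [0, -1, -710]
+       [0, -711]
-       [711]

711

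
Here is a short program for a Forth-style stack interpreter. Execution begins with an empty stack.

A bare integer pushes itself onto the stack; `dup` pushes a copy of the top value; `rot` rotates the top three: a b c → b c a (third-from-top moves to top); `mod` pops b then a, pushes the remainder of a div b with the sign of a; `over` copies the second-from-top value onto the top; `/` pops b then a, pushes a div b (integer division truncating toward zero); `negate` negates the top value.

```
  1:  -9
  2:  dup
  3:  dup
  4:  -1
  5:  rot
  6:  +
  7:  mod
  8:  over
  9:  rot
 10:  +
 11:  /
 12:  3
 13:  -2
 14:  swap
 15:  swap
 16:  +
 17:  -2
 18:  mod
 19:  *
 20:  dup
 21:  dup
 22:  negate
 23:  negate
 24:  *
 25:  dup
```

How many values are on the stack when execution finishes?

3

-9     -> -9
dup    -> -9 -9
dup    -> -9 -9 -9
-1     -> -9 -9 -9 -1
rot    -> -9 -9 -1 -9
+      -> -9 -9 -10
mod    -> -9 -9
over   -> -9 -9 -9
rot    -> -9 -9 -9
+      -> -9 -18
/      -> 0
3      -> 0 3
-2     -> 0 3 -2
swap   -> 0 -2 3
swap   -> 0 3 -2
+      -> 0 1
-2     -> 0 1 -2
mod    -> 0 1
*      -> 0
dup    -> 0 0
dup    -> 0 0 0
negate -> 0 0 0
negate -> 0 0 0
*      -> 0 0
dup    -> 0 0 0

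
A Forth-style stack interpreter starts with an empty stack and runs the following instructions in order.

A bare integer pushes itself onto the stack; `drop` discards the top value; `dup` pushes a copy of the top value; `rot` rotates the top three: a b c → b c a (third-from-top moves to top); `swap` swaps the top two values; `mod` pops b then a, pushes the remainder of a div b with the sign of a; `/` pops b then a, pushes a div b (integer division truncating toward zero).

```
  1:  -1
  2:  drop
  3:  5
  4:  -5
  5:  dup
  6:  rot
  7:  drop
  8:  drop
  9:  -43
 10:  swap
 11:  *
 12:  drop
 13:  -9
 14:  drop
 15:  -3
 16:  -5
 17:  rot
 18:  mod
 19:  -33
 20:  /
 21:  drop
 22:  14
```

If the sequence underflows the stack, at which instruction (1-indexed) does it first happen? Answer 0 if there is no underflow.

17

-1   : -1
drop : (empty)
5    : 5
-5   : 5 -5
dup  : 5 -5 -5
rot  : -5 -5 5
drop : -5 -5
drop : -5
-43  : -5 -43
swap : -43 -5
*    : 215
drop : (empty)
-9   : -9
drop : (empty)
-3   : -3
-5   : -3 -5
rot  — needs 3 operands, stack has 2 → underflow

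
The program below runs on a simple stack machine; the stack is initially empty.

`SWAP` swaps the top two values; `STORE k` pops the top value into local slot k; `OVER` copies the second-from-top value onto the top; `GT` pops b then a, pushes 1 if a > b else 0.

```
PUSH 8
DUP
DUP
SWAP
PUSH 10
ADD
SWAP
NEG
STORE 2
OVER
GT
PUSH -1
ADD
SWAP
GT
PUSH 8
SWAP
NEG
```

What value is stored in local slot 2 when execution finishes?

PUSH 8  : [8]
DUP     : [8, 8]
DUP     : [8, 8, 8]
SWAP    : [8, 8, 8]
PUSH 10 : [8, 8, 8, 10]
ADD     : [8, 8, 18]
SWAP    : [8, 18, 8]
NEG     : [8, 18, -8]
STORE 2 : [8, 18]
OVER    : [8, 18, 8]
GT      : [8, 1]
PUSH -1 : [8, 1, -1]
ADD     : [8, 0]
SWAP    : [0, 8]
GT      : [0]
PUSH 8  : [0, 8]
SWAP    : [8, 0]
NEG     : [8, 0]

-8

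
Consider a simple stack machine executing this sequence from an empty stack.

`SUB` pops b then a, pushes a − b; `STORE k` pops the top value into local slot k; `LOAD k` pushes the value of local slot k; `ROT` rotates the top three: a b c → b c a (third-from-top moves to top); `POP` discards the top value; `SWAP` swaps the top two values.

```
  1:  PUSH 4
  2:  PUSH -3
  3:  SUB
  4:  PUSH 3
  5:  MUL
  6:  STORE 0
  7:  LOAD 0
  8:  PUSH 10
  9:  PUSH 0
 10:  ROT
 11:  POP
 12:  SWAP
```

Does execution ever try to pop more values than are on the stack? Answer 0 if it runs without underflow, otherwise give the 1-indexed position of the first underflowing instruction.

PUSH 4  → [4]
PUSH -3 → [4, -3]
SUB     → [7]
PUSH 3  → [7, 3]
MUL     → [21]
STORE 0 → []
LOAD 0  → [21]
PUSH 10 → [21, 10]
PUSH 0  → [21, 10, 0]
ROT     → [10, 0, 21]
POP     → [10, 0]
SWAP    → [0, 10]

0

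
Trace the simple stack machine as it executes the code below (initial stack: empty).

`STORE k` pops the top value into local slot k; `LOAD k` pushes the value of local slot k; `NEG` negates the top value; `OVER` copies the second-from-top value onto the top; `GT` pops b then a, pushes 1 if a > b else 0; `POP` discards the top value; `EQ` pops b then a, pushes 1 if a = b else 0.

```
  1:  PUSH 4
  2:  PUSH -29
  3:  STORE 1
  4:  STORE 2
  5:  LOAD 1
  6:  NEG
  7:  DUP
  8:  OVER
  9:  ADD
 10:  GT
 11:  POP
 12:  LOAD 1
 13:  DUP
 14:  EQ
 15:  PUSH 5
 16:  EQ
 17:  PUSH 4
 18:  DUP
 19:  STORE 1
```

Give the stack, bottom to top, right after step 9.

[29, 58]

PUSH 4   : [4]
PUSH -29 : [4, -29]
STORE 1  : [4]
STORE 2  : []
LOAD 1   : [-29]
NEG      : [29]
DUP      : [29, 29]
OVER     : [29, 29, 29]
ADD      : [29, 58]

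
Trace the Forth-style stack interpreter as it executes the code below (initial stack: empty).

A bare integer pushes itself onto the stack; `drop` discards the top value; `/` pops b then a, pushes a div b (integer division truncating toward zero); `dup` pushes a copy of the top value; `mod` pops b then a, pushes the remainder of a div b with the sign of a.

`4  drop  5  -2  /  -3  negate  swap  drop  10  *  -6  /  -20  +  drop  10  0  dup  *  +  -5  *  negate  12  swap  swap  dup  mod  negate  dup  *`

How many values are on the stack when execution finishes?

2

4      : 4
drop   : (empty)
5      : 5
-2     : 5 -2
/      : -2
-3     : -2 -3
negate : -2 3
swap   : 3 -2
drop   : 3
10     : 3 10
*      : 30
-6     : 30 -6
/      : -5
-20    : -5 -20
+      : -25
drop   : (empty)
10     : 10
0      : 10 0
dup    : 10 0 0
*      : 10 0
+      : 10
-5     : 10 -5
*      : -50
negate : 50
12     : 50 12
swap   : 12 50
swap   : 50 12
dup    : 50 12 12
mod    : 50 0
negate : 50 0
dup    : 50 0 0
*      : 50 0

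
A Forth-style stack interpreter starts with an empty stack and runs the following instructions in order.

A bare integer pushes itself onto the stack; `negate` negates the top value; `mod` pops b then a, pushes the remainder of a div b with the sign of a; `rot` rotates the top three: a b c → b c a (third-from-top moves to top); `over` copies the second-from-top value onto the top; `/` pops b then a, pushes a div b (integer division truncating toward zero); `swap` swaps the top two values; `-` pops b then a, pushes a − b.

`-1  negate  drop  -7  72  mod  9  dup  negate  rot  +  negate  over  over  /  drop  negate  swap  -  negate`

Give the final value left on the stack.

-1      -1
negate  1
drop    (empty)
-7      -7
72      -7 72
mod     -7
9       -7 9
dup     -7 9 9
negate  -7 9 -9
rot     9 -9 -7
+       9 -16
negate  9 16
over    9 16 9
over    9 16 9 16
/       9 16 0
drop    9 16
negate  9 -16
swap    -16 9
-       -25
negate  25

25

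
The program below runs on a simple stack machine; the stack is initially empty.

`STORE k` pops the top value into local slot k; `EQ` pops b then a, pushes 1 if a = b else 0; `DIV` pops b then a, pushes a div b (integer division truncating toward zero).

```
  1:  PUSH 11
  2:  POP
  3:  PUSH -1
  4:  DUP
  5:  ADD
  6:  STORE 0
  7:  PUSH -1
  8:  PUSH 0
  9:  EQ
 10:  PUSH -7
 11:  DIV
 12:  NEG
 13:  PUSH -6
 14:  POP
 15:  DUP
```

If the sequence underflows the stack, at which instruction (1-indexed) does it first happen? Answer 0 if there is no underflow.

0

PUSH 11  [11]
POP      []
PUSH -1  [-1]
DUP      [-1, -1]
ADD      [-2]
STORE 0  []
PUSH -1  [-1]
PUSH 0   [-1, 0]
EQ       [0]
PUSH -7  [0, -7]
DIV      [0]
NEG      [0]
PUSH -6  [0, -6]
POP      [0]
DUP      [0, 0]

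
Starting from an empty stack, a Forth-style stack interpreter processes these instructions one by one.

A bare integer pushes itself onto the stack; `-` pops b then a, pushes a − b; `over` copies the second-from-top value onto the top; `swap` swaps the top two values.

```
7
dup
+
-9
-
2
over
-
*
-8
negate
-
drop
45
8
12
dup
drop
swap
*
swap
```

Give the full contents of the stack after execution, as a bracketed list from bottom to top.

7      : [7]
dup    : [7, 7]
+      : [14]
-9     : [14, -9]
-      : [23]
2      : [23, 2]
over   : [23, 2, 23]
-      : [23, -21]
*      : [-483]
-8     : [-483, -8]
negate : [-483, 8]
-      : [-491]
drop   : []
45     : [45]
8      : [45, 8]
12     : [45, 8, 12]
dup    : [45, 8, 12, 12]
drop   : [45, 8, 12]
swap   : [45, 12, 8]
*      : [45, 96]
swap   : [96, 45]

[96, 45]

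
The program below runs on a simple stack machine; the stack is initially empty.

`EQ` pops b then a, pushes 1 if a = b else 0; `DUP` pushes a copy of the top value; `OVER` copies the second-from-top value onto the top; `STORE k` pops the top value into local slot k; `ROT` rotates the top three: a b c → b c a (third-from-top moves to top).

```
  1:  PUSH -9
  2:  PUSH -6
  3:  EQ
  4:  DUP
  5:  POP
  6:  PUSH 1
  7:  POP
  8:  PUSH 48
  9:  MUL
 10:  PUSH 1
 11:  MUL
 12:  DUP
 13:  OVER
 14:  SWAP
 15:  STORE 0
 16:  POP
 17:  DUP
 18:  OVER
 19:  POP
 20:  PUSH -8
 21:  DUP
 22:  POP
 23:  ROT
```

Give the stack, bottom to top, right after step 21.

PUSH -9  [-9]
PUSH -6  [-9, -6]
EQ       [0]
DUP      [0, 0]
POP      [0]
PUSH 1   [0, 1]
POP      [0]
PUSH 48  [0, 48]
MUL      [0]
PUSH 1   [0, 1]
MUL      [0]
DUP      [0, 0]
OVER     [0, 0, 0]
SWAP     [0, 0, 0]
STORE 0  [0, 0]
POP      [0]
DUP      [0, 0]
OVER     [0, 0, 0]
POP      [0, 0]
PUSH -8  [0, 0, -8]
DUP      [0, 0, -8, -8]

[0, 0, -8, -8]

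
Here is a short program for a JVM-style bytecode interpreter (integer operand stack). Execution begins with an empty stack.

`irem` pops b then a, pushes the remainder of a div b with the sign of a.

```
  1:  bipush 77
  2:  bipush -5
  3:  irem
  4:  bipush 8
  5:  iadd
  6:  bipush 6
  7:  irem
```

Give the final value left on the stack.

4

bipush 77 -> [77]
bipush -5 -> [77, -5]
irem      -> [2]
bipush 8  -> [2, 8]
iadd      -> [10]
bipush 6  -> [10, 6]
irem      -> [4]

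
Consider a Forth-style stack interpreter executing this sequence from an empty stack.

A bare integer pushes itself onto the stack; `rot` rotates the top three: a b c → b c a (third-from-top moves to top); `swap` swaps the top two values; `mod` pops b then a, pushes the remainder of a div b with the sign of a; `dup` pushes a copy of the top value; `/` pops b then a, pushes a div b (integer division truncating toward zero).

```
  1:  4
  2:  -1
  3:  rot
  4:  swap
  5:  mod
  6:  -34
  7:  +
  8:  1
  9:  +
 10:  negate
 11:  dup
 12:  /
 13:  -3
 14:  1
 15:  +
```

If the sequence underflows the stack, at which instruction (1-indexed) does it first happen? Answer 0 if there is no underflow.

3

4  -> [4]
-1 -> [4, -1]
rot  — needs 3 operands, stack has 2 → underflow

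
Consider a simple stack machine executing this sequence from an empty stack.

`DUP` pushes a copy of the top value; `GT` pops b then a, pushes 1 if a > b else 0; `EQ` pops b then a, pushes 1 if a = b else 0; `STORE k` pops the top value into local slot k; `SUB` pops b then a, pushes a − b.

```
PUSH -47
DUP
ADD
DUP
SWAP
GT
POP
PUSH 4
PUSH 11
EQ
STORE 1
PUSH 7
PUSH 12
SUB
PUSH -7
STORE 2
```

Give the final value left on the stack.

PUSH -47 : [-47]
DUP      : [-47, -47]
ADD      : [-94]
DUP      : [-94, -94]
SWAP     : [-94, -94]
GT       : [0]
POP      : []
PUSH 4   : [4]
PUSH 11  : [4, 11]
EQ       : [0]
STORE 1  : []
PUSH 7   : [7]
PUSH 12  : [7, 12]
SUB      : [-5]
PUSH -7  : [-5, -7]
STORE 2  : [-5]

-5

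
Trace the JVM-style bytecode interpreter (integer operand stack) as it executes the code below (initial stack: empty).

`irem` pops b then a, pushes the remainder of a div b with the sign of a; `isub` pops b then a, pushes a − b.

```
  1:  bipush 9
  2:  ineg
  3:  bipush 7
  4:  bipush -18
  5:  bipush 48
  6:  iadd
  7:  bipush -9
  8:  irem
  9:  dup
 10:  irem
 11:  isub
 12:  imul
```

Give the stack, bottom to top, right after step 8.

[-9, 7, 3]

bipush 9   : 9
ineg       : -9
bipush 7   : -9 7
bipush -18 : -9 7 -18
bipush 48  : -9 7 -18 48
iadd       : -9 7 30
bipush -9  : -9 7 30 -9
irem       : -9 7 3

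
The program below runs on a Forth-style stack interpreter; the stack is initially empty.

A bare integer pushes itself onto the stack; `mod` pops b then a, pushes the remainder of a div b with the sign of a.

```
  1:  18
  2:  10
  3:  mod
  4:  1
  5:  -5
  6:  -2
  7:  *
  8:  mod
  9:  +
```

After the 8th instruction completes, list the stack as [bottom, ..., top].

[8, 1]

18  → 18
10  → 18 10
mod → 8
1   → 8 1
-5  → 8 1 -5
-2  → 8 1 -5 -2
*   → 8 1 10
mod → 8 1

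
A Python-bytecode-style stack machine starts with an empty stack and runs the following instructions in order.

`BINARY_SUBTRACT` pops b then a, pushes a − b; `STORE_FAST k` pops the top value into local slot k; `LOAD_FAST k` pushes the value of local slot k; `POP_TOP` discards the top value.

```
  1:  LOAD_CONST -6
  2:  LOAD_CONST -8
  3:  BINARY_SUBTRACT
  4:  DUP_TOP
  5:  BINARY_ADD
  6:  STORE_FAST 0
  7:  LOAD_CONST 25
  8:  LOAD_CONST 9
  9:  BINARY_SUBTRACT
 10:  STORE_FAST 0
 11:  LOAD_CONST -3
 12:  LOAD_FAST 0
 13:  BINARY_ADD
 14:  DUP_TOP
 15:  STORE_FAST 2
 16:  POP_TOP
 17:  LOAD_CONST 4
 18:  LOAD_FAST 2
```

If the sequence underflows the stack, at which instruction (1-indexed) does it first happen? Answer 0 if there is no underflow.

LOAD_CONST -6   : -6
LOAD_CONST -8   : -6 -8
BINARY_SUBTRACT : 2
DUP_TOP         : 2 2
BINARY_ADD      : 4
STORE_FAST 0    : (empty)
LOAD_CONST 25   : 25
LOAD_CONST 9    : 25 9
BINARY_SUBTRACT : 16
STORE_FAST 0    : (empty)
LOAD_CONST -3   : -3
LOAD_FAST 0     : -3 16
BINARY_ADD      : 13
DUP_TOP         : 13 13
STORE_FAST 2    : 13
POP_TOP         : (empty)
LOAD_CONST 4    : 4
LOAD_FAST 2     : 4 13

0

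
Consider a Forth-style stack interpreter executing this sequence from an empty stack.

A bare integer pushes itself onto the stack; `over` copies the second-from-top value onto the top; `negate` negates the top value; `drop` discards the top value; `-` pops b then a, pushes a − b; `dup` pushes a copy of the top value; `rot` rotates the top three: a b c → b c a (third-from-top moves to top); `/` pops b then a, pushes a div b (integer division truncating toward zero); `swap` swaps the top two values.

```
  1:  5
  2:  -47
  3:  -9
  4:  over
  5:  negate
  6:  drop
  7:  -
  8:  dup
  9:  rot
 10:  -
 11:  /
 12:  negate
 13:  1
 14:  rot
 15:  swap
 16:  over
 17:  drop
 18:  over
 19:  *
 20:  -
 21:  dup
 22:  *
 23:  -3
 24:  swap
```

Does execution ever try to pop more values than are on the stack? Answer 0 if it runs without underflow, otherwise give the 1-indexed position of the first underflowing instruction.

14

5       5
-47     5 -47
-9      5 -47 -9
over    5 -47 -9 -47
negate  5 -47 -9 47
drop    5 -47 -9
-       5 -38
dup     5 -38 -38
rot     -38 -38 5
-       -38 -43
/       0
negate  0
1       0 1
rot  — needs 3 operands, stack has 2 → underflow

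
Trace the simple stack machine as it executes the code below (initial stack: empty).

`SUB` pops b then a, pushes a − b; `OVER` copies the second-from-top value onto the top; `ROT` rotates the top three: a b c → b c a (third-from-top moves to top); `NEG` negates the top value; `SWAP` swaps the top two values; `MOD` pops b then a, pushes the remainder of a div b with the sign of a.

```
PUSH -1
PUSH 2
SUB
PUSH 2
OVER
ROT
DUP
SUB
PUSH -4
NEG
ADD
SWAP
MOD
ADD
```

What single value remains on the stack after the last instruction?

3

PUSH -1 → -1
PUSH 2  → -1 2
SUB     → -3
PUSH 2  → -3 2
OVER    → -3 2 -3
ROT     → 2 -3 -3
DUP     → 2 -3 -3 -3
SUB     → 2 -3 0
PUSH -4 → 2 -3 0 -4
NEG     → 2 -3 0 4
ADD     → 2 -3 4
SWAP    → 2 4 -3
MOD     → 2 1
ADD     → 3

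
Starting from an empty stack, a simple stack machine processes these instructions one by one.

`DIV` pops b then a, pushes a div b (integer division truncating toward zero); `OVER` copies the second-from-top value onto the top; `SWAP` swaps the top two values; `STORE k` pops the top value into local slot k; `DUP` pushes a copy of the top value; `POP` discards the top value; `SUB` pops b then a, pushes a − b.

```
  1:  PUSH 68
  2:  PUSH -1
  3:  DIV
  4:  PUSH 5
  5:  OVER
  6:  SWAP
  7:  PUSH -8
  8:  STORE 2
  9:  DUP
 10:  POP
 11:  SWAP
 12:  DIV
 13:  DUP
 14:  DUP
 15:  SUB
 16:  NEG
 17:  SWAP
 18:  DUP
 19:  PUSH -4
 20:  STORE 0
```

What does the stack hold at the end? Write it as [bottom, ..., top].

[-68, 0, 0, 0]

PUSH 68 -> [68]
PUSH -1 -> [68, -1]
DIV     -> [-68]
PUSH 5  -> [-68, 5]
OVER    -> [-68, 5, -68]
SWAP    -> [-68, -68, 5]
PUSH -8 -> [-68, -68, 5, -8]
STORE 2 -> [-68, -68, 5]
DUP     -> [-68, -68, 5, 5]
POP     -> [-68, -68, 5]
SWAP    -> [-68, 5, -68]
DIV     -> [-68, 0]
DUP     -> [-68, 0, 0]
DUP     -> [-68, 0, 0, 0]
SUB     -> [-68, 0, 0]
NEG     -> [-68, 0, 0]
SWAP    -> [-68, 0, 0]
DUP     -> [-68, 0, 0, 0]
PUSH -4 -> [-68, 0, 0, 0, -4]
STORE 0 -> [-68, 0, 0, 0]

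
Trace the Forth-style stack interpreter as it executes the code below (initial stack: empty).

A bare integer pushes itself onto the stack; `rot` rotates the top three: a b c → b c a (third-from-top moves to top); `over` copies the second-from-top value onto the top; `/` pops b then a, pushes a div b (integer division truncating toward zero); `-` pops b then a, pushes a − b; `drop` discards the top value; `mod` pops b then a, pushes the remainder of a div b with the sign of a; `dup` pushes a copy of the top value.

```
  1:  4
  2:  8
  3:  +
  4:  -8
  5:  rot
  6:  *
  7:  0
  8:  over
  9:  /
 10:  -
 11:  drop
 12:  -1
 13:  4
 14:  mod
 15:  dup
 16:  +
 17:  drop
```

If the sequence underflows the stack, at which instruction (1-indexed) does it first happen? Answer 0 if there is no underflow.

5

4  -> 4
8  -> 4 8
+  -> 12
-8 -> 12 -8
rot  — needs 3 operands, stack has 2 → underflow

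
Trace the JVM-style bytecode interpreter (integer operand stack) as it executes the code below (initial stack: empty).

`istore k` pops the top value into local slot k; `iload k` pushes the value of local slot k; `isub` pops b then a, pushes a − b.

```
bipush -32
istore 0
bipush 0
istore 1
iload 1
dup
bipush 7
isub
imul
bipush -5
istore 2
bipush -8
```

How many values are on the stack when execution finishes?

bipush -32  -32
istore 0    (empty)
bipush 0    0
istore 1    (empty)
iload 1     0
dup         0 0
bipush 7    0 0 7
isub        0 -7
imul        0
bipush -5   0 -5
istore 2    0
bipush -8   0 -8

2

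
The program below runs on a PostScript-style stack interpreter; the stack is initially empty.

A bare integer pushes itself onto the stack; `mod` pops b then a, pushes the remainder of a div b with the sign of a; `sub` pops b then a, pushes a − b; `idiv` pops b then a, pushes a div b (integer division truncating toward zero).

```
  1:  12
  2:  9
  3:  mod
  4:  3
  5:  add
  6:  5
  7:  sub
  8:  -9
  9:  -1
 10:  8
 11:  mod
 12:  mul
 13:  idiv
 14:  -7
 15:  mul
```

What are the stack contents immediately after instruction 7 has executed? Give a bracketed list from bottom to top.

[1]

12  : [12]
9   : [12, 9]
mod : [3]
3   : [3, 3]
add : [6]
5   : [6, 5]
sub : [1]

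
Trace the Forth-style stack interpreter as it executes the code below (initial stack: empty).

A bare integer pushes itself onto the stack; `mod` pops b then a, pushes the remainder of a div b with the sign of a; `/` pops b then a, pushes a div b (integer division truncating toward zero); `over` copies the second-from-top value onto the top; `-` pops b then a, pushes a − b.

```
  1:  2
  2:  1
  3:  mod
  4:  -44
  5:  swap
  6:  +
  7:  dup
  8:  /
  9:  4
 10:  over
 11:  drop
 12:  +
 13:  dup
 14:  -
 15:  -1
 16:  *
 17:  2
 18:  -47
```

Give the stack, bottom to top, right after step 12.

[5]

2    : [2]
1    : [2, 1]
mod  : [0]
-44  : [0, -44]
swap : [-44, 0]
+    : [-44]
dup  : [-44, -44]
/    : [1]
4    : [1, 4]
over : [1, 4, 1]
drop : [1, 4]
+    : [5]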